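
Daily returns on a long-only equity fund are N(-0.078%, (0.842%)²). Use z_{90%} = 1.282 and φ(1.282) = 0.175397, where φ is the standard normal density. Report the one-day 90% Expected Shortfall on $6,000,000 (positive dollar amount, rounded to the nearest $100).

$93,300

Tail multiplier: φ(z)/(1−α) = 0.175397 / 0.1 = 1.754.
ES = −(-0.078%) + 0.842% × 1.754 = 1.555%.
On $6,000,000: 0.01555 × $6,000,000 = $93,300.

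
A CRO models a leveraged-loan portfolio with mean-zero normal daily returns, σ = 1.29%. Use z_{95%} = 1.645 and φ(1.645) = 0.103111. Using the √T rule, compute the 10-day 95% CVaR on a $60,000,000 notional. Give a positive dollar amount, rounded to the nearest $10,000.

$5,050,000

σ_{10d} = 1.29% × √10 = 4.079%.
ES multiplier = φ(z)/(1−α) = 0.103111/0.05 = 2.062.
ES = 4.079% × 2.062 = 8.411%; on $60,000,000: $5,046,600.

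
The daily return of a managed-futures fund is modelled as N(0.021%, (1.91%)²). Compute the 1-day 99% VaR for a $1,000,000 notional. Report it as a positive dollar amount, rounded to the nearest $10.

$44,220

At 99% one-sided, z = 2.326.
VaR = −μ + z·σ = −(0.021%) + 2.326 × 1.91% = 4.422%.
On $1,000,000: 0.04422 × $1,000,000 = $44,220.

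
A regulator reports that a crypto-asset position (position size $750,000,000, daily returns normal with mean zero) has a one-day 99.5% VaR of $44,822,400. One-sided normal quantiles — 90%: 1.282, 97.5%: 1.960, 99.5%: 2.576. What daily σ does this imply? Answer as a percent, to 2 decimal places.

VaR as a fraction: $44,822,400 / $750,000,000 = 5.976%.
σ = VaR / z = 5.976% / 2.576 = 2.320%.

2.32%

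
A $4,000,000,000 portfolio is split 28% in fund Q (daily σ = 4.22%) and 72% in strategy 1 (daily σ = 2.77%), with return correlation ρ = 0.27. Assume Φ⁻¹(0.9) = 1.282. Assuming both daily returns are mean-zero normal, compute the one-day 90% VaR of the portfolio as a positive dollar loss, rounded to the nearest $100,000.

σ_p² = 0.28²·4.22² + 0.72²·2.77² + 2·0.27·0.28·0.72·4.22·2.77 = 6.6464 (%²).
σ_p = √6.6464 = 2.578%.
VaR = 1.282 × 2.578% = 3.305%; on $4,000,000,000 that is $132,200,000.

$132,200,000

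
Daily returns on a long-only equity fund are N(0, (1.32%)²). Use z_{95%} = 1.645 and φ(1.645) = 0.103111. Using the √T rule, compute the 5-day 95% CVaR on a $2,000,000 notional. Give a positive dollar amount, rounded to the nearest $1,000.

σ_{5d} = 1.32% × √5 = 2.952%.
ES multiplier = φ(z)/(1−α) = 0.103111/0.05 = 2.062.
ES = 2.952% × 2.062 = 6.087%; on $2,000,000: $121,740.

$122,000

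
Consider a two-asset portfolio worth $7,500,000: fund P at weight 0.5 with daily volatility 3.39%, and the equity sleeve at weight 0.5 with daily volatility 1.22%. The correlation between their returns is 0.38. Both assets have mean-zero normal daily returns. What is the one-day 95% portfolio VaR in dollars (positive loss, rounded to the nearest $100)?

σ_p² = 0.5²·3.39² + 0.5²·1.22² + 2·0.38·0.5·0.5·3.39·1.22 = 4.0309 (%²).
σ_p = √4.0309 = 2.008%.
At 95%, z = 1.645.
VaR = 1.645 × 2.008% = 3.303%; on $7,500,000 that is $247,725.

$247,700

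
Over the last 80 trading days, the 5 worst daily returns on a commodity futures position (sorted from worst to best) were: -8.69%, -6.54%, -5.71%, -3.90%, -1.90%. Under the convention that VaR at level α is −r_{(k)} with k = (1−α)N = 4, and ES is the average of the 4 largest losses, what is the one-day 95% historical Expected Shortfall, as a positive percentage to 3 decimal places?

6.210%

The 4 worst returns sum to -24.84%.
ES = −(-24.84%) / 4 = 6.21% ≈ 6.210%.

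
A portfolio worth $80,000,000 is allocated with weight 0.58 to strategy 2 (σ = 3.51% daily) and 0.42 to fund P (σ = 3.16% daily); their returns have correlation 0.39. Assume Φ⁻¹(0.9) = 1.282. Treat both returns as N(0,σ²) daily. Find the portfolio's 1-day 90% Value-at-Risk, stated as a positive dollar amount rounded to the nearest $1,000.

σ_p² = 0.58²·3.51² + 0.42²·3.16² + 2·0.39·0.58·0.42·3.51·3.16 = 8.0134 (%²).
σ_p = √8.0134 = 2.831%.
VaR = 1.282 × 2.831% = 3.629%; on $80,000,000 that is $2,903,200.

$2,903,000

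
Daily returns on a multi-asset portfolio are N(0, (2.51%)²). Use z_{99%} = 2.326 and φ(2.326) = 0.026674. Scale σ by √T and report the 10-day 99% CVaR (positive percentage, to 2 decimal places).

σ_{10d} = 2.51% × √10 = 7.937%.
ES multiplier = φ(z)/(1−α) = 0.026674/0.01 = 2.667.
ES = 7.937% × 2.667 = 21.168%.

21.17%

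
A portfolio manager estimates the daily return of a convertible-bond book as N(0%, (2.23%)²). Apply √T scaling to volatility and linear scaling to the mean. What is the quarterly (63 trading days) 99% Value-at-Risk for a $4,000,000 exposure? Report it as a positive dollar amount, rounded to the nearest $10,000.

$1,650,000

At 99%, z = 2.326.
σ_{63d} = 2.23% × √63 = 17.700%.
VaR = 2.326 × 17.700% = 41.170%.
On $4,000,000: 0.41170 × $4,000,000 = $1,646,800.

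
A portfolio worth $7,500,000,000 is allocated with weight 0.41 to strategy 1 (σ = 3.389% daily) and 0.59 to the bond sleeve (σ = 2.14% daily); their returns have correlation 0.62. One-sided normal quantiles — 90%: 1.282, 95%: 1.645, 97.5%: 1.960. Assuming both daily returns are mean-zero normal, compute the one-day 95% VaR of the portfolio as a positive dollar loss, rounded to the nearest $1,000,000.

$295,000,000

σ_p² = 0.41²·3.389² + 0.59²·2.14² + 2·0.62·0.41·0.59·3.389·2.14 = 5.7003 (%²).
σ_p = √5.7003 = 2.388%.
VaR = 1.645 × 2.388% = 3.928%; on $7,500,000,000 that is $294,600,000.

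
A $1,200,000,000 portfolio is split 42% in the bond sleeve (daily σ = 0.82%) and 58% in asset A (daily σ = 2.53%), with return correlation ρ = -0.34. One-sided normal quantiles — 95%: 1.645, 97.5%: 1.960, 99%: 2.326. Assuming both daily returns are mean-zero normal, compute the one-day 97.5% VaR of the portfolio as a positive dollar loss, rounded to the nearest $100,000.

$32,700,000

σ_p² = 0.42²·0.82² + 0.58²·2.53² + 2·-0.34·0.42·0.58·0.82·2.53 = 1.9282 (%²).
σ_p = √1.9282 = 1.389%.
VaR = 1.960 × 1.389% = 2.722%; on $1,200,000,000 that is $32,664,000.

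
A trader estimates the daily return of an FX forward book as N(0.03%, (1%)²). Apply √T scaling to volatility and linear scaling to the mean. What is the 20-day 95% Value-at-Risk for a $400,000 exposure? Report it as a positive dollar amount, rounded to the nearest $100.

$27,000

At 95%, z = 1.645.
σ_{20d} = 1% × √20 = 4.472%; μ_{20d} = 20 × 0.03% = 0.600%.
VaR = −(0.600%) + 1.645 × 4.472% = 6.756%.
On $400,000: 0.06756 × $400,000 = $27,024.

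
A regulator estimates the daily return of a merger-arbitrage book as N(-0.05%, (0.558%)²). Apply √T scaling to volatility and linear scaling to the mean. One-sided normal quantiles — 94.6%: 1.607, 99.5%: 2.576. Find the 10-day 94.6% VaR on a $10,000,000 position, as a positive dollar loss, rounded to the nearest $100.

σ_{10d} = 0.558% × √10 = 1.765%; μ_{10d} = 10 × -0.05% = -0.500%.
VaR = −(-0.500%) + 1.607 × 1.765% = 3.336%.
On $10,000,000: 0.03336 × $10,000,000 = $333,600.

$333,600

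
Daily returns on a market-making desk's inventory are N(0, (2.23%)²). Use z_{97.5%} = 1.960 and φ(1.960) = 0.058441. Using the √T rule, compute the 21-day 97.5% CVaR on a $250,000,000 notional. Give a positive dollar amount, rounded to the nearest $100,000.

$59,700,000

σ_{21d} = 2.23% × √21 = 10.219%.
ES multiplier = φ(z)/(1−α) = 0.058441/0.025 = 2.338.
ES = 10.219% × 2.338 = 23.892%; on $250,000,000: $59,730,000.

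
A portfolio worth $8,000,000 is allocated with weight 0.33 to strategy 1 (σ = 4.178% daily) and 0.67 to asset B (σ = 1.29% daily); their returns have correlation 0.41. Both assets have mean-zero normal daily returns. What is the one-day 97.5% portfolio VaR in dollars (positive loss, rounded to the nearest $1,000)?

$299,000

σ_p² = 0.33²·4.178² + 0.67²·1.29² + 2·0.41·0.33·0.67·4.178·1.29 = 3.6251 (%²).
σ_p = √3.6251 = 1.904%.
At 97.5%, z = 1.960.
VaR = 1.960 × 1.904% = 3.732%; on $8,000,000 that is $298,560.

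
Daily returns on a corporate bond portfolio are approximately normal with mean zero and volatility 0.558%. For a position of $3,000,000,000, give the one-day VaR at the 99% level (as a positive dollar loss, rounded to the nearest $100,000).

$38,900,000

At 99% one-sided, z = 2.326.
VaR = z·σ = 2.326 × 0.558% = 1.298%.
On $3,000,000,000: 0.01298 × $3,000,000,000 = $38,940,000.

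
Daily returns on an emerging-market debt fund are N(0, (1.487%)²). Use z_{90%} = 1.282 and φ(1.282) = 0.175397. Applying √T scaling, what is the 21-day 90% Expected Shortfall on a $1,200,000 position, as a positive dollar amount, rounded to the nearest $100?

σ_{21d} = 1.487% × √21 = 6.814%.
ES multiplier = φ(z)/(1−α) = 0.175397/0.1 = 1.754.
ES = 6.814% × 1.754 = 11.952%; on $1,200,000: $143,424.

$143,400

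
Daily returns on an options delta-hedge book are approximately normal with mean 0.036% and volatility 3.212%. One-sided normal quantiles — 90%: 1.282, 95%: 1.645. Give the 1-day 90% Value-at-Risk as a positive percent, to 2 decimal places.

4.08%

VaR = −μ + z·σ = −(0.036%) + 1.282 × 3.212% = 4.082%.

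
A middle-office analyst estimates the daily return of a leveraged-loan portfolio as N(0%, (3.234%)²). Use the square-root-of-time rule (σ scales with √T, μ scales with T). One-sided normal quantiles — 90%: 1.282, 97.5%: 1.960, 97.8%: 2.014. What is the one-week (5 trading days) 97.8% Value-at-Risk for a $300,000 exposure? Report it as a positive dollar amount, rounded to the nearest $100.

$43,700

σ_{5d} = 3.234% × √5 = 7.231%.
VaR = 2.014 × 7.231% = 14.563%.
On $300,000: 0.14563 × $300,000 = $43,689.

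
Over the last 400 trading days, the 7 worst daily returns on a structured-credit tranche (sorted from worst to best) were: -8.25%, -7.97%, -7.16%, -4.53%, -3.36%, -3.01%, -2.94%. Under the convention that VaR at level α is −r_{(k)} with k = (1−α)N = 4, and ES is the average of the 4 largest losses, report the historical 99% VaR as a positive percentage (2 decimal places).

k = 4; the 4th lowest return is -4.53%, so VaR = 4.53%.

4.53%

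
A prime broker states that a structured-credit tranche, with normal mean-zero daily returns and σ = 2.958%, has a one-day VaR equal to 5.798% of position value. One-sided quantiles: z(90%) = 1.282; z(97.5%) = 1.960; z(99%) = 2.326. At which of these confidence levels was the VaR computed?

97.5%

Implied z = VaR/σ = 5.798 / 2.958 = 1.960.
This matches z(97.5%) = 1.960.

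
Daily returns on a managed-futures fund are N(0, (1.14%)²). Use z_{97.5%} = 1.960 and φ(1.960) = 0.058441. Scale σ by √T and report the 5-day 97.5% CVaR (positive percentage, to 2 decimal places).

σ_{5d} = 1.14% × √5 = 2.549%.
ES multiplier = φ(z)/(1−α) = 0.058441/0.025 = 2.338.
ES = 2.549% × 2.338 = 5.960%.

5.96%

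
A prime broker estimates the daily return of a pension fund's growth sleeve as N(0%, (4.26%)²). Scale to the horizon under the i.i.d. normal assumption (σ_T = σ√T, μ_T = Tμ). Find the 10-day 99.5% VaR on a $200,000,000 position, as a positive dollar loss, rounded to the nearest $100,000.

At 99.5%, z = 2.576.
σ_{10d} = 4.26% × √10 = 13.471%.
VaR = 2.576 × 13.471% = 34.701%.
On $200,000,000: 0.34701 × $200,000,000 = $69,402,000.

$69,400,000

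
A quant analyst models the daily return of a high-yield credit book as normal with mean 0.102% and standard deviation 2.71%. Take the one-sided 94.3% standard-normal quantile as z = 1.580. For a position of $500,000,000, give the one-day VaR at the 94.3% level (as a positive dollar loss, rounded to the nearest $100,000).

VaR = −μ + z·σ = −(0.102%) + 1.580 × 2.71% = 4.180%.
On $500,000,000: 0.04180 × $500,000,000 = $20,900,000.

$20,900,000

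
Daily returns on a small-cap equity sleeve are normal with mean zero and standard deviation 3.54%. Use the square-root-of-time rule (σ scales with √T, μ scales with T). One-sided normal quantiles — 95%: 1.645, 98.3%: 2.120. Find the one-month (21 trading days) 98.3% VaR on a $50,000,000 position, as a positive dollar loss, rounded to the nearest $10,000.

$17,200,000

σ_{21d} = 3.54% × √21 = 16.222%.
VaR = 2.120 × 16.222% = 34.391%.
On $50,000,000: 0.34391 × $50,000,000 = $17,195,500.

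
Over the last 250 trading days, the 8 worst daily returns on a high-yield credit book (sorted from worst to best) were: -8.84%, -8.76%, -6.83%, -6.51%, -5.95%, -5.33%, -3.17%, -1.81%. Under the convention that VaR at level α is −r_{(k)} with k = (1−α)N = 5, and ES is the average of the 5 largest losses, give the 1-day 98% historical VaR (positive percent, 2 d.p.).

5.95%

k = 5; the 5th lowest return is -5.95%, so VaR = 5.95%.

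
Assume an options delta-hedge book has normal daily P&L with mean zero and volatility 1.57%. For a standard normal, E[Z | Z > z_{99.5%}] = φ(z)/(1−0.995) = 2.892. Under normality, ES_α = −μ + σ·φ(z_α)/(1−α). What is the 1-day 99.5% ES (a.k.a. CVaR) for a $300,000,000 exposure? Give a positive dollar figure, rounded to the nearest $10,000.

ES = 1.57% × 2.892 = 4.540%.
On $300,000,000: 0.04540 × $300,000,000 = $13,620,000.

$13,620,000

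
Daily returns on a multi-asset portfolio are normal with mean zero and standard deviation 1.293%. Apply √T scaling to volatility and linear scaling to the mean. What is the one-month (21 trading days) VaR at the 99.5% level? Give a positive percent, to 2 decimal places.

At 99.5%, z = 2.576.
σ_{21d} = 1.293% × √21 = 5.925%.
VaR = 2.576 × 5.925% = 15.263%.

15.26%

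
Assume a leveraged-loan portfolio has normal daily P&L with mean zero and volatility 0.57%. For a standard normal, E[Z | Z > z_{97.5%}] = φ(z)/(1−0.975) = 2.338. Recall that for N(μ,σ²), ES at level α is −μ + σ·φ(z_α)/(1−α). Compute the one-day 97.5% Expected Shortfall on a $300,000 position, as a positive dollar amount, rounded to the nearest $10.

$4,000

ES = 0.57% × 2.338 = 1.333%.
On $300,000: 0.01333 × $300,000 = $3,999.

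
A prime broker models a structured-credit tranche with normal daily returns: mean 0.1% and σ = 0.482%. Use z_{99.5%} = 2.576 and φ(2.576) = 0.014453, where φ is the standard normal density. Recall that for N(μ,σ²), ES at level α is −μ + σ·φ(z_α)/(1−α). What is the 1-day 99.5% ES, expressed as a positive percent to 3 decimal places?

Tail multiplier: φ(z)/(1−α) = 0.014453 / 0.005 = 2.891.
ES = −(0.1%) + 0.482% × 2.891 = 1.293%.

1.293%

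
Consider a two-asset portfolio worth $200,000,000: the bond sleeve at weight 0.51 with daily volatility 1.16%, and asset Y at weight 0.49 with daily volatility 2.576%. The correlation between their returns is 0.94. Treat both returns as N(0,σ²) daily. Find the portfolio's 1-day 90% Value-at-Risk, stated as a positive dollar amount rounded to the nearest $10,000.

$4,690,000

σ_p² = 0.51²·1.16² + 0.49²·2.576² + 2·0.94·0.51·0.49·1.16·2.576 = 3.3471 (%²).
σ_p = √3.3471 = 1.830%.
At 90%, z = 1.282.
VaR = 1.282 × 1.830% = 2.346%; on $200,000,000 that is $4,692,000.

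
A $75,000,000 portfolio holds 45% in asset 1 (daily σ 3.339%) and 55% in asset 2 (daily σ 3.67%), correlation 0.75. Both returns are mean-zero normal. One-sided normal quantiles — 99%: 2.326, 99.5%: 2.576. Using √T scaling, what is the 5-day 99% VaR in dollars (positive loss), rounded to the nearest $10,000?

$12,870,000

σ_p = √(0.45²·3.339² + 0.55²·3.67² + 2·0.75·0.45·0.55·3.339·3.67) = 3.299%.
σ_{5d} = 3.299% × √5 = 7.377%.
VaR = 2.326 × 7.377% = 17.159%; on $75,000,000 that is $12,869,250.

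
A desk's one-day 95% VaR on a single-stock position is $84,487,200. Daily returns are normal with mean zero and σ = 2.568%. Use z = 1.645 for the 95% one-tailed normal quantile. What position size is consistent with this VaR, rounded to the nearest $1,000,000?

VaR as a fraction of value: z·σ = 1.645 × 2.568% = 4.22436%.
Position = $84,487,200 / 0.0422436 = $2,000,000,000.

$2,000,000,000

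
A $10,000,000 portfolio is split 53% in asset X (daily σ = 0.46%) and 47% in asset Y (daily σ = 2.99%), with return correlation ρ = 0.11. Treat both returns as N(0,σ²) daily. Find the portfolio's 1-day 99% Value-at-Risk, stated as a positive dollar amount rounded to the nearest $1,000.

$338,000

σ_p² = 0.53²·0.46² + 0.47²·2.99² + 2·0.11·0.53·0.47·0.46·2.99 = 2.1097 (%²).
σ_p = √2.1097 = 1.452%.
At 99%, z = 2.326.
VaR = 2.326 × 1.452% = 3.377%; on $10,000,000 that is $337,700.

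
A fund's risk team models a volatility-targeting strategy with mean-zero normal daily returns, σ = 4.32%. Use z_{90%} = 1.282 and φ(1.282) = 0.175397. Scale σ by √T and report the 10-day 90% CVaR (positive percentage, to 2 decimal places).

σ_{10d} = 4.32% × √10 = 13.661%.
ES multiplier = φ(z)/(1−α) = 0.175397/0.1 = 1.754.
ES = 13.661% × 1.754 = 23.961%.

23.96%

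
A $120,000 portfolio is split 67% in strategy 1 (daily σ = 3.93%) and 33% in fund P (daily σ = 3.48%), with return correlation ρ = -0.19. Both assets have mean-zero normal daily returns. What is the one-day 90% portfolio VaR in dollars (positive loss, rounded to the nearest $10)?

$4,100

σ_p² = 0.67²·3.93² + 0.33²·3.48² + 2·-0.19·0.67·0.33·3.93·3.48 = 7.1030 (%²).
σ_p = √7.1030 = 2.665%.
At 90%, z = 1.282.
VaR = 1.282 × 2.665% = 3.417%; on $120,000 that is $4,100.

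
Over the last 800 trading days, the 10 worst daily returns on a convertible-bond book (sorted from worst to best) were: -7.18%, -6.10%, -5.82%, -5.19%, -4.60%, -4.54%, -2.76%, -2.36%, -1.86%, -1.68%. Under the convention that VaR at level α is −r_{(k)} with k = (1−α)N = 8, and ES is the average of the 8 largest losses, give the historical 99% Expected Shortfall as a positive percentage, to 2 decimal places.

The 8 worst returns sum to -38.55%.
ES = −(-38.55%) / 8 = 4.81875% ≈ 4.82%.

4.82%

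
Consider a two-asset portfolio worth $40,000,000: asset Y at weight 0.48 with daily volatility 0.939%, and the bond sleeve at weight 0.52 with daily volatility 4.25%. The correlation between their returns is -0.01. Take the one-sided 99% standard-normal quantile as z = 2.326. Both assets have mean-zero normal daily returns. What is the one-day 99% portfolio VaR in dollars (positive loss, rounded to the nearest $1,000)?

$2,094,000

σ_p² = 0.48²·0.939² + 0.52²·4.25² + 2·-0.01·0.48·0.52·0.939·4.25 = 5.0673 (%²).
σ_p = √5.0673 = 2.251%.
VaR = 2.326 × 2.251% = 5.236%; on $40,000,000 that is $2,094,400.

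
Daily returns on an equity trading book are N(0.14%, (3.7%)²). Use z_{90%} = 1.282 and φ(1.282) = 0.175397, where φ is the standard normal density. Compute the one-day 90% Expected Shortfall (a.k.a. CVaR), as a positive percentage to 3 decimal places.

6.350%

Tail multiplier: φ(z)/(1−α) = 0.175397 / 0.1 = 1.754.
ES = −(0.14%) + 3.7% × 1.754 = 6.350%.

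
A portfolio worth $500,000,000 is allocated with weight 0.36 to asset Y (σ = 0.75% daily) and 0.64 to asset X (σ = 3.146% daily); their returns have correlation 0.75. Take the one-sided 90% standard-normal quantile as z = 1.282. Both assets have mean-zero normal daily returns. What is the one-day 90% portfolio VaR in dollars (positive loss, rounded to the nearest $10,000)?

$14,250,000

σ_p² = 0.36²·0.75² + 0.64²·3.146² + 2·0.75·0.36·0.64·0.75·3.146 = 4.9423 (%²).
σ_p = √4.9423 = 2.223%.
VaR = 1.282 × 2.223% = 2.850%; on $500,000,000 that is $14,250,000.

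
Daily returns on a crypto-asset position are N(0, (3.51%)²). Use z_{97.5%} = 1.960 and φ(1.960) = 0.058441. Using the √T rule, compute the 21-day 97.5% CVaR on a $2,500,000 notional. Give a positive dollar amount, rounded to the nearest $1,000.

σ_{21d} = 3.51% × √21 = 16.085%.
ES multiplier = φ(z)/(1−α) = 0.058441/0.025 = 2.338.
ES = 16.085% × 2.338 = 37.607%; on $2,500,000: $940,175.

$940,000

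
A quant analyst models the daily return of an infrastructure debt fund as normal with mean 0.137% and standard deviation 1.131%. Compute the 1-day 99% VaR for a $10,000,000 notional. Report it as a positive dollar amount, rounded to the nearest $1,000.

$249,000

At 99% one-sided, z = 2.326.
VaR = −μ + z·σ = −(0.137%) + 2.326 × 1.131% = 2.494%.
On $10,000,000: 0.02494 × $10,000,000 = $249,400.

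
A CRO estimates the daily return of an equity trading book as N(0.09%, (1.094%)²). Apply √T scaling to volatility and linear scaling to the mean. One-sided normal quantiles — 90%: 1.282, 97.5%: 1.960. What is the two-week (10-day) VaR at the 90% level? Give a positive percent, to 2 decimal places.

3.54%

σ_{10d} = 1.094% × √10 = 3.460%; μ_{10d} = 10 × 0.09% = 0.900%.
VaR = −(0.900%) + 1.282 × 3.460% = 3.536%.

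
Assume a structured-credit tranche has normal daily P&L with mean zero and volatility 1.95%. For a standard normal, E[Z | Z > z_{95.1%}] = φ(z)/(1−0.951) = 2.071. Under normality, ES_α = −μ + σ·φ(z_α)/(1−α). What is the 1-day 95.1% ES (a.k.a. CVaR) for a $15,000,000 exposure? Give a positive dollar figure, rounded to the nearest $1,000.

ES = 1.95% × 2.071 = 4.038%.
On $15,000,000: 0.04038 × $15,000,000 = $605,700.

$606,000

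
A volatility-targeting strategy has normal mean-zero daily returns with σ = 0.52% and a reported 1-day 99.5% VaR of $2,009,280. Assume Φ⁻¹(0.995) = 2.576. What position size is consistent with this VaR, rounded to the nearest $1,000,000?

VaR as a fraction of value: z·σ = 2.576 × 0.52% = 1.33952%.
Position = $2,009,280 / 0.0133952 = $150,000,000.

$150,000,000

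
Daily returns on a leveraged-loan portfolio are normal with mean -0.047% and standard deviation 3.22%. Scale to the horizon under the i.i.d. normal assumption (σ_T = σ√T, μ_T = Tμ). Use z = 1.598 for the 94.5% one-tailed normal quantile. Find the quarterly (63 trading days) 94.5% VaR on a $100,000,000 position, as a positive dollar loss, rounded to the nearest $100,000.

σ_{63d} = 3.22% × √63 = 25.558%; μ_{63d} = 63 × -0.047% = -2.961%.
VaR = −(-2.961%) + 1.598 × 25.558% = 43.803%.
On $100,000,000: 0.43803 × $100,000,000 = $43,803,000.

$43,800,000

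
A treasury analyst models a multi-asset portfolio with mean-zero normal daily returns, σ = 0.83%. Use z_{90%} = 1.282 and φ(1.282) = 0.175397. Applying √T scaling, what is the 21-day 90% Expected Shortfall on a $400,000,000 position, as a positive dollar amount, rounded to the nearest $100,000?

σ_{21d} = 0.83% × √21 = 3.804%.
ES multiplier = φ(z)/(1−α) = 0.175397/0.1 = 1.754.
ES = 3.804% × 1.754 = 6.672%; on $400,000,000: $26,688,000.

$26,700,000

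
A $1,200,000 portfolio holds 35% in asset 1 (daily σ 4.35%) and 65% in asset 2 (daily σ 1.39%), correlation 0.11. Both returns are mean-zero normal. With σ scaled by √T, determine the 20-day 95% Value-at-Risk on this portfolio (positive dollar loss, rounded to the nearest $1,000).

$164,000

σ_p = √(0.35²·4.35² + 0.65²·1.39² + 2·0.11·0.35·0.65·4.35·1.39) = 1.854%.
σ_{20d} = 1.854% × √20 = 8.291%.
z(95%) = 1.645.
VaR = 1.645 × 8.291% = 13.639%; on $1,200,000 that is $163,668.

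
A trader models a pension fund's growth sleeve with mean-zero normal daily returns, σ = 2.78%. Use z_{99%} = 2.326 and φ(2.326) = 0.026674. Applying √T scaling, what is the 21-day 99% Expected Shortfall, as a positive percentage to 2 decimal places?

33.98%

σ_{21d} = 2.78% × √21 = 12.740%.
ES multiplier = φ(z)/(1−α) = 0.026674/0.01 = 2.667.
ES = 12.740% × 2.667 = 33.978%.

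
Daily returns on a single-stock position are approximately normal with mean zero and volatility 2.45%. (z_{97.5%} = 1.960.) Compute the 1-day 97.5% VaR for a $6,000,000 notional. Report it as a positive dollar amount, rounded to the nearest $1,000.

VaR = z·σ = 1.960 × 2.45% = 4.802%.
On $6,000,000: 0.04802 × $6,000,000 = $288,120.

$288,000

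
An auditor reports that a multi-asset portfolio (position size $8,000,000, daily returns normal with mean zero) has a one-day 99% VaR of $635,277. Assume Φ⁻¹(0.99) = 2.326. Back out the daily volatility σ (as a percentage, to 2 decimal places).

VaR as a fraction: $635,277 / $8,000,000 = 7.941%.
σ = VaR / z = 7.941% / 2.326 = 3.414%.

3.41%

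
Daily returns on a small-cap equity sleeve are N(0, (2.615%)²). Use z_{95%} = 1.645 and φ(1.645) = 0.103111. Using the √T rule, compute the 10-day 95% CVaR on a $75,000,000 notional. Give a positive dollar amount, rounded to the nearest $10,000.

$12,790,000

σ_{10d} = 2.615% × √10 = 8.269%.
ES multiplier = φ(z)/(1−α) = 0.103111/0.05 = 2.062.
ES = 8.269% × 2.062 = 17.051%; on $75,000,000: $12,788,250.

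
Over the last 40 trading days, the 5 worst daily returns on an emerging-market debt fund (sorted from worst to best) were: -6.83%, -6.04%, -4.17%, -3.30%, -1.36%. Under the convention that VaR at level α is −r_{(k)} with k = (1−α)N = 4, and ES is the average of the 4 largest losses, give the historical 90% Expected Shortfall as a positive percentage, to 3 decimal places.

The 4 worst returns sum to -20.34%.
ES = −(-20.34%) / 4 = 5.085%.

5.085%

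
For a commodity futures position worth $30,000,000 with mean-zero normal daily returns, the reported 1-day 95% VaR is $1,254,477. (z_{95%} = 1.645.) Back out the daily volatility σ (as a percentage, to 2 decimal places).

2.54%

VaR as a fraction: $1,254,477 / $30,000,000 = 4.182%.
σ = VaR / z = 4.182% / 1.645 = 2.542%.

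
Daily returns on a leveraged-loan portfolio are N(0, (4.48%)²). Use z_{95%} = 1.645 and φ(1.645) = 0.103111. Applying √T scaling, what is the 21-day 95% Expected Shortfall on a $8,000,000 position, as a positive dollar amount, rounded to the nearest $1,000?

σ_{21d} = 4.48% × √21 = 20.530%.
ES multiplier = φ(z)/(1−α) = 0.103111/0.05 = 2.062.
ES = 20.530% × 2.062 = 42.333%; on $8,000,000: $3,386,640.

$3,387,000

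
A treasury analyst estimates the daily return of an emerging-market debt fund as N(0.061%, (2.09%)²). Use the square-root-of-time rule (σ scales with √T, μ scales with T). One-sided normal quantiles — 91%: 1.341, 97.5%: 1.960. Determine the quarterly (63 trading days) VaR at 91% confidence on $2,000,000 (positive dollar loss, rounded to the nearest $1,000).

σ_{63d} = 2.09% × √63 = 16.589%; μ_{63d} = 63 × 0.061% = 3.843%.
VaR = −(3.843%) + 1.341 × 16.589% = 18.403%.
On $2,000,000: 0.18403 × $2,000,000 = $368,060.

$368,000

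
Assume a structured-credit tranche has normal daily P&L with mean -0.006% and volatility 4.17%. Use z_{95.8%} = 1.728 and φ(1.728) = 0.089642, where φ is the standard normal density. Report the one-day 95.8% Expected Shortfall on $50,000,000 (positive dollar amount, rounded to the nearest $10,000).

$4,450,000

Tail multiplier: φ(z)/(1−α) = 0.089642 / 0.042 = 2.134.
ES = −(-0.006%) + 4.17% × 2.134 = 8.905%.
On $50,000,000: 0.08905 × $50,000,000 = $4,452,500.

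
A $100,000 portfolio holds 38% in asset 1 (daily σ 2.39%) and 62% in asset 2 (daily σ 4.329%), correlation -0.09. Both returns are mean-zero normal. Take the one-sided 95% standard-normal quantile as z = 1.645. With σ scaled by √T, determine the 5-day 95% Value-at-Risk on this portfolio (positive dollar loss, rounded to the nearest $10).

$10,130

σ_p = √(0.38²·2.39² + 0.62²·4.329² + 2·-0.09·0.38·0.62·2.39·4.329) = 2.755%.
σ_{5d} = 2.755% × √5 = 6.160%.
VaR = 1.645 × 6.160% = 10.133%; on $100,000 that is $10,133.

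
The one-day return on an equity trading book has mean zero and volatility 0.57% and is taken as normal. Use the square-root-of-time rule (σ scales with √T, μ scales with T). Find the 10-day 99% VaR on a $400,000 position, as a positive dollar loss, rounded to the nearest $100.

$16,800

At 99%, z = 2.326.
σ_{10d} = 0.57% × √10 = 1.802%.
VaR = 2.326 × 1.802% = 4.191%.
On $400,000: 0.04191 × $400,000 = $16,764.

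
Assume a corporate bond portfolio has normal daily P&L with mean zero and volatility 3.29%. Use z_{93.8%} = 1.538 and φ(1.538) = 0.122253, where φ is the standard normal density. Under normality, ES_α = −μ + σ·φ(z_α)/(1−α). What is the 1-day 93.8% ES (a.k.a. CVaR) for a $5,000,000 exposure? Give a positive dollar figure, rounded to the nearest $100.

Tail multiplier: φ(z)/(1−α) = 0.122253 / 0.062 = 1.972.
ES = 3.29% × 1.972 = 6.488%.
On $5,000,000: 0.06488 × $5,000,000 = $324,400.

$324,400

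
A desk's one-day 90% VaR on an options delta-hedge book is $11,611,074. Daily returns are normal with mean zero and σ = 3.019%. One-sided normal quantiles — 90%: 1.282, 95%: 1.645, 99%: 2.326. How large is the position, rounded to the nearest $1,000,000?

$300,000,000

VaR as a fraction of value: z·σ = 1.282 × 3.019% = 3.87036%.
Position = $11,611,074 / 0.0387036 = $300,000,000.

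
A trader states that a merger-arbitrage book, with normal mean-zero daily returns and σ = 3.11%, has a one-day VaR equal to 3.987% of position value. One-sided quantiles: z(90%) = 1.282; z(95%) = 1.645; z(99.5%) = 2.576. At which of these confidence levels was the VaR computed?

90%

Implied z = VaR/σ = 3.987 / 3.11 = 1.282.
This matches z(90%) = 1.282.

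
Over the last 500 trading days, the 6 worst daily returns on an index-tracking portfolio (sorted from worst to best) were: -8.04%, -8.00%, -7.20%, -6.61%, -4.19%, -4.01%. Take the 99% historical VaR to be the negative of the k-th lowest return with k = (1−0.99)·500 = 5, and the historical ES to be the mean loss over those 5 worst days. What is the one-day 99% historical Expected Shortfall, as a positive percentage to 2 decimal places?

The 5 worst returns sum to -34.04%.
ES = −(-34.04%) / 5 = 6.808% ≈ 6.81%.

6.81%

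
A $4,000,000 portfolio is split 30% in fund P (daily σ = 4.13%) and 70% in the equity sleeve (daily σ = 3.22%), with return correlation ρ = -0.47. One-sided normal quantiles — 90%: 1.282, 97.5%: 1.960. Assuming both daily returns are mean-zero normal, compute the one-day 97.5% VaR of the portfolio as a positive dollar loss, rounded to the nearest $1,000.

σ_p² = 0.3²·4.13² + 0.7²·3.22² + 2·-0.47·0.3·0.7·4.13·3.22 = 3.9905 (%²).
σ_p = √3.9905 = 1.998%.
VaR = 1.960 × 1.998% = 3.916%; on $4,000,000 that is $156,640.

$157,000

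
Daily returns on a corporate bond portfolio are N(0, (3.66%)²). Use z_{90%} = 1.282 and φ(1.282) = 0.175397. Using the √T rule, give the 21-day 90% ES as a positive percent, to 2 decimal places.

σ_{21d} = 3.66% × √21 = 16.772%.
ES multiplier = φ(z)/(1−α) = 0.175397/0.1 = 1.754.
ES = 16.772% × 1.754 = 29.418%.

29.42%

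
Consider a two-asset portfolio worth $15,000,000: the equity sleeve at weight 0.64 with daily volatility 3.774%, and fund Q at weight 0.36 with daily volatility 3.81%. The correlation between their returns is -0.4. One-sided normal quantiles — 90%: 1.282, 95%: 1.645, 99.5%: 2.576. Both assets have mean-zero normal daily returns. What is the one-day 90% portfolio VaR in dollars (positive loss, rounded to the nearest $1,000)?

$433,000

σ_p² = 0.64²·3.774² + 0.36²·3.81² + 2·-0.4·0.64·0.36·3.774·3.81 = 5.0649 (%²).
σ_p = √5.0649 = 2.251%.
VaR = 1.282 × 2.251% = 2.886%; on $15,000,000 that is $432,900.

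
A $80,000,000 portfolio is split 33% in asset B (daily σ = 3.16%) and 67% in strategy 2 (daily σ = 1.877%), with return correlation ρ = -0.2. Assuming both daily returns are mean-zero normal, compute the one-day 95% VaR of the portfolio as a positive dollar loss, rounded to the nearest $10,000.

σ_p² = 0.33²·3.16² + 0.67²·1.877² + 2·-0.2·0.33·0.67·3.16·1.877 = 2.1444 (%²).
σ_p = √2.1444 = 1.464%.
At 95%, z = 1.645.
VaR = 1.645 × 1.464% = 2.408%; on $80,000,000 that is $1,926,400.

$1,930,000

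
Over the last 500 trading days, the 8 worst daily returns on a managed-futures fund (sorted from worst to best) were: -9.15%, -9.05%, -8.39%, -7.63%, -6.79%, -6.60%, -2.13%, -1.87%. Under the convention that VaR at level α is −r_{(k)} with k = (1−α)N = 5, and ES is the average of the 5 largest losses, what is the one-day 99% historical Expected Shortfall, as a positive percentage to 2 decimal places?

8.20%

The 5 worst returns sum to -41.01%.
ES = −(-41.01%) / 5 = 8.202% ≈ 8.20%.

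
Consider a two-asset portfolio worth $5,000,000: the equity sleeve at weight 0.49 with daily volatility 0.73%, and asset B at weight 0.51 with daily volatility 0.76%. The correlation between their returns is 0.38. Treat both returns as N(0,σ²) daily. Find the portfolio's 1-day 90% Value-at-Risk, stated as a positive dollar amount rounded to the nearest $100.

σ_p² = 0.49²·0.73² + 0.51²·0.76² + 2·0.38·0.49·0.51·0.73·0.76 = 0.3836 (%²).
σ_p = √0.3836 = 0.619%.
At 90%, z = 1.282.
VaR = 1.282 × 0.619% = 0.794%; on $5,000,000 that is $39,700.

$39,700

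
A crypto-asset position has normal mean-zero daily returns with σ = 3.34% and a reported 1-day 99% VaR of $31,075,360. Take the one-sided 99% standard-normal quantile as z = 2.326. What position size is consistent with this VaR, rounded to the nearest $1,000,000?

$400,000,000

VaR as a fraction of value: z·σ = 2.326 × 3.34% = 7.76884%.
Position = $31,075,360 / 0.0776884 = $400,000,000.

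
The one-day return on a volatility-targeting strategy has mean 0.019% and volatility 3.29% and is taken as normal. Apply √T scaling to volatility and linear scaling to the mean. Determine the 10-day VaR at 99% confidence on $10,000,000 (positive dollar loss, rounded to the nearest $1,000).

$2,401,000

At 99%, z = 2.326.
σ_{10d} = 3.29% × √10 = 10.404%; μ_{10d} = 10 × 0.019% = 0.190%.
VaR = −(0.190%) + 2.326 × 10.404% = 24.010%.
On $10,000,000: 0.24010 × $10,000,000 = $2,401,000.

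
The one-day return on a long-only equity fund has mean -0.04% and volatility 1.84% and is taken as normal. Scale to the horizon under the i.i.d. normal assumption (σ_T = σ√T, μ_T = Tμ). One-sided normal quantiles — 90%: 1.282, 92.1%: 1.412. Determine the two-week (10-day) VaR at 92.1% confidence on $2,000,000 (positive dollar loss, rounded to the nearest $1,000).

σ_{10d} = 1.84% × √10 = 5.819%; μ_{10d} = 10 × -0.04% = -0.400%.
VaR = −(-0.400%) + 1.412 × 5.819% = 8.616%.
On $2,000,000: 0.08616 × $2,000,000 = $172,320.

$172,000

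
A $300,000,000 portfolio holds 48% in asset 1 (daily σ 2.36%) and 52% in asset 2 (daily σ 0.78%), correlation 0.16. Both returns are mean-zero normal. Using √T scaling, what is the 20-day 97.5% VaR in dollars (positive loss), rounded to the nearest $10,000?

σ_p = √(0.48²·2.36² + 0.52²·0.78² + 2·0.16·0.48·0.52·2.36·0.78) = 1.263%.
σ_{20d} = 1.263% × √20 = 5.648%.
z(97.5%) = 1.960.
VaR = 1.960 × 5.648% = 11.070%; on $300,000,000 that is $33,210,000.

$33,210,000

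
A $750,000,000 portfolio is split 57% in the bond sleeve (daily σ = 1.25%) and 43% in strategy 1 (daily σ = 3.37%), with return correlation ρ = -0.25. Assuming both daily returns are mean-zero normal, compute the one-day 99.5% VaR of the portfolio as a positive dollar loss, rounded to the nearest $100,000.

σ_p² = 0.57²·1.25² + 0.43²·3.37² + 2·-0.25·0.57·0.43·1.25·3.37 = 2.0913 (%²).
σ_p = √2.0913 = 1.446%.
At 99.5%, z = 2.576.
VaR = 2.576 × 1.446% = 3.725%; on $750,000,000 that is $27,937,500.

$27,900,000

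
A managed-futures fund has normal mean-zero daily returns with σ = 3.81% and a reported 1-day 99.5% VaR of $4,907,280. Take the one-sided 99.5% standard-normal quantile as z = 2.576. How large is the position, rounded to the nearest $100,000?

$50,000,000

VaR as a fraction of value: z·σ = 2.576 × 3.81% = 9.81456%.
Position = $4,907,280 / 0.0981456 = $50,000,000.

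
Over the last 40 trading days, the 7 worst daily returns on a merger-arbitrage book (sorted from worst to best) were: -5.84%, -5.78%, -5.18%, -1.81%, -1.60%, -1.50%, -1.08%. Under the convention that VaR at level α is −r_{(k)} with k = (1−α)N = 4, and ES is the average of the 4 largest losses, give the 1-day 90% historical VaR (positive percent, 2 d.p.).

k = 4; the 4th lowest return is -1.81%, so VaR = 1.81%.

1.81%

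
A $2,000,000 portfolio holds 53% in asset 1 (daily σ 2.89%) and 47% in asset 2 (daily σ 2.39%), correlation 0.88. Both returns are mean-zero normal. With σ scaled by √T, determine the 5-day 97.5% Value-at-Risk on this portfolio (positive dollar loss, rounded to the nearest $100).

σ_p = √(0.53²·2.89² + 0.47²·2.39² + 2·0.88·0.53·0.47·2.89·2.39) = 2.576%.
σ_{5d} = 2.576% × √5 = 5.760%.
z(97.5%) = 1.960.
VaR = 1.960 × 5.760% = 11.290%; on $2,000,000 that is $225,800.

$225,800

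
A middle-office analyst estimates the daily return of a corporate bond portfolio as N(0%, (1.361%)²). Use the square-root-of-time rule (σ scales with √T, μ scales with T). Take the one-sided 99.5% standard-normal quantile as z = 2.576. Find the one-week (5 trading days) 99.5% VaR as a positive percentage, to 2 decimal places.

7.84%

σ_{5d} = 1.361% × √5 = 3.043%.
VaR = 2.576 × 3.043% = 7.839%.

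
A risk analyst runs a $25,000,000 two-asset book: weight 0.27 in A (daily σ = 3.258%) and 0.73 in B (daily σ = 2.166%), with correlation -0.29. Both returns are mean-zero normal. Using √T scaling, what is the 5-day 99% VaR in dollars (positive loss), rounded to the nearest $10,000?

$2,040,000

σ_p = √(0.27²·3.258² + 0.73²·2.166² + 2·-0.29·0.27·0.73·3.258·2.166) = 1.571%.
σ_{5d} = 1.571% × √5 = 3.513%.
z(99%) = 2.326.
VaR = 2.326 × 3.513% = 8.171%; on $25,000,000 that is $2,042,750.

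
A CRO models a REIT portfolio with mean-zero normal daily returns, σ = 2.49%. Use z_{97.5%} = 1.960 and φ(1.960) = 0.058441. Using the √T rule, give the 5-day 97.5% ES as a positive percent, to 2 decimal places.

σ_{5d} = 2.49% × √5 = 5.568%.
ES multiplier = φ(z)/(1−α) = 0.058441/0.025 = 2.338.
ES = 5.568% × 2.338 = 13.018%.

13.02%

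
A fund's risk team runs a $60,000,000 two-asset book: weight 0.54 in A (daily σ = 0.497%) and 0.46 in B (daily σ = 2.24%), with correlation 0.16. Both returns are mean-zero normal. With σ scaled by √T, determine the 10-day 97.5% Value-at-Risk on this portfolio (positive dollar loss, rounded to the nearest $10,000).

σ_p = √(0.54²·0.497² + 0.46²·2.24² + 2·0.16·0.54·0.46·0.497·2.24) = 1.106%.
σ_{10d} = 1.106% × √10 = 3.497%.
z(97.5%) = 1.960.
VaR = 1.960 × 3.497% = 6.854%; on $60,000,000 that is $4,112,400.

$4,110,000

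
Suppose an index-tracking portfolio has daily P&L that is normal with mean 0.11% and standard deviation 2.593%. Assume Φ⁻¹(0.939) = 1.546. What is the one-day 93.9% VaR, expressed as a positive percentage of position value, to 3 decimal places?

VaR = −μ + z·σ = −(0.11%) + 1.546 × 2.593% = 3.899%.

3.899%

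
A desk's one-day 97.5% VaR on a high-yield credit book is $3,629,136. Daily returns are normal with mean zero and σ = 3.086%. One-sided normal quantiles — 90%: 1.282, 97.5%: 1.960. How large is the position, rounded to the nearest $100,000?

VaR as a fraction of value: z·σ = 1.960 × 3.086% = 6.04856%.
Position = $3,629,136 / 0.0604856 = $60,000,000.

$60,000,000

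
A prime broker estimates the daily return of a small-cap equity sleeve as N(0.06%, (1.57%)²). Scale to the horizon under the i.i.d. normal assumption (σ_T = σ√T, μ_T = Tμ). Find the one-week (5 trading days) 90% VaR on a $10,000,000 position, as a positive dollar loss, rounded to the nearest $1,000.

$420,000

At 90%, z = 1.282.
σ_{5d} = 1.57% × √5 = 3.511%; μ_{5d} = 5 × 0.06% = 0.300%.
VaR = −(0.300%) + 1.282 × 3.511% = 4.201%.
On $10,000,000: 0.04201 × $10,000,000 = $420,100.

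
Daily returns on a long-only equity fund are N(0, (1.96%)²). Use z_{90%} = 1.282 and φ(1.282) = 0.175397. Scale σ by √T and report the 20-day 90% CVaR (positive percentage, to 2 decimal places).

σ_{20d} = 1.96% × √20 = 8.765%.
ES multiplier = φ(z)/(1−α) = 0.175397/0.1 = 1.754.
ES = 8.765% × 1.754 = 15.374%.

15.37%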